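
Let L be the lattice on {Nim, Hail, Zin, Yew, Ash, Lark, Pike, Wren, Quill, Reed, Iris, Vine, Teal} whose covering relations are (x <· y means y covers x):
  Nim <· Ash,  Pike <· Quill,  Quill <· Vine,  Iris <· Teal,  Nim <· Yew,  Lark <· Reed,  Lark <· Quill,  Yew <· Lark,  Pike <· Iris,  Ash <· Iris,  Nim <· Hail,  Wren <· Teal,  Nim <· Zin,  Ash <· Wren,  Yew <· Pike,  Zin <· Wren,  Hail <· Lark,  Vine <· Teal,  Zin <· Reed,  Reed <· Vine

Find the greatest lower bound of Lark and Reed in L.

Common lower bounds of {Lark, Reed}: Hail, Lark, Nim, Yew.
The greatest among these is Lark.

Lark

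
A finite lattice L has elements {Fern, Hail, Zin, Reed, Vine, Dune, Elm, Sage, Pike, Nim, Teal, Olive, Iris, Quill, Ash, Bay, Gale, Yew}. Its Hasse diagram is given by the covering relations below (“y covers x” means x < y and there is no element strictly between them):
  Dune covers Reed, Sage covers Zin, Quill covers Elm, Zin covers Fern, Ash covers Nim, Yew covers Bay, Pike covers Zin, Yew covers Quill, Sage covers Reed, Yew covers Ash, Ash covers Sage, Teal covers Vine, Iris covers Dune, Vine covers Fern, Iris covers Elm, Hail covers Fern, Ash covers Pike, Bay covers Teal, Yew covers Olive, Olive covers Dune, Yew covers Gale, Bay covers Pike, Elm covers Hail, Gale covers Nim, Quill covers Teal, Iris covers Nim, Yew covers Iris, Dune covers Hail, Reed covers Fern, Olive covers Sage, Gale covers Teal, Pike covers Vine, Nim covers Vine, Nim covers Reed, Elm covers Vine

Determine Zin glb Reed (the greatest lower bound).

Common lower bounds of {Zin, Reed}: Fern.
The greatest among these is Fern.

Fern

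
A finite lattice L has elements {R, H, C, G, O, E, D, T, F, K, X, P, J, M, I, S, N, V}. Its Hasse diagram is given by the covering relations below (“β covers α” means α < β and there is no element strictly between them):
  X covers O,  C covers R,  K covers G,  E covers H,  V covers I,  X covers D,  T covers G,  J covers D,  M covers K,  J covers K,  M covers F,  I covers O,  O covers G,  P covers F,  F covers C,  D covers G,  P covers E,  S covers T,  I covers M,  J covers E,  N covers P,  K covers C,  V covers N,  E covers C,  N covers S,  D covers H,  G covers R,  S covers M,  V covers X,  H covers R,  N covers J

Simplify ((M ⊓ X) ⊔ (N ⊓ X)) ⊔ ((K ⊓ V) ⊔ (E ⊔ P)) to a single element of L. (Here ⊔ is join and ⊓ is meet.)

M ∧ X = G
N ∧ X = D
G ∨ D = D
K ∧ V = K
E ∨ P = P
K ∨ P = N
D ∨ N = N

N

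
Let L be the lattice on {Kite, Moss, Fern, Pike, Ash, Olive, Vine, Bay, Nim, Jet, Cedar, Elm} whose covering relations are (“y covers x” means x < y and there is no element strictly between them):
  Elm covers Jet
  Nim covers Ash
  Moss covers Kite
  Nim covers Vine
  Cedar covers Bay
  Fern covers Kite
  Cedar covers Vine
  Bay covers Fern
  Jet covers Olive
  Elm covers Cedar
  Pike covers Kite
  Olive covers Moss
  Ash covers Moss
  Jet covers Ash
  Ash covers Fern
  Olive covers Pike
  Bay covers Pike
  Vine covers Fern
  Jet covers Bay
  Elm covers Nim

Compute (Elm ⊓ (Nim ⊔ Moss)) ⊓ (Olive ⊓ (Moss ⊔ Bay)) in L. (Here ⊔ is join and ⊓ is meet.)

Moss

Nim ∨ Moss = Nim
Elm ∧ Nim = Nim
Moss ∨ Bay = Jet
Olive ∧ Jet = Olive
Nim ∧ Olive = Moss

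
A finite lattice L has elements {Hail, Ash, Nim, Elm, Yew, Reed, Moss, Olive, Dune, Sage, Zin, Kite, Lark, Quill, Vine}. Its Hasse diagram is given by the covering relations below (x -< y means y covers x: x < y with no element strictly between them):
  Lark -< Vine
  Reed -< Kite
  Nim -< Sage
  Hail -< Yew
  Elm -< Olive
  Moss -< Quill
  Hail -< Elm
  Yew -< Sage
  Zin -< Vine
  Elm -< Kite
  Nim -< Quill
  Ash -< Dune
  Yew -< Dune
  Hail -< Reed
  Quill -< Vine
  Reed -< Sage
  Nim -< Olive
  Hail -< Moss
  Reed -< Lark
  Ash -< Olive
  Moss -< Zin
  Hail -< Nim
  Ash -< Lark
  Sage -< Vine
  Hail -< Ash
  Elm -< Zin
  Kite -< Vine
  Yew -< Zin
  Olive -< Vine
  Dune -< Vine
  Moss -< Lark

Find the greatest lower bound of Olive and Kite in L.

Common lower bounds of {Olive, Kite}: Elm, Hail.
The greatest among these is Elm.

Elm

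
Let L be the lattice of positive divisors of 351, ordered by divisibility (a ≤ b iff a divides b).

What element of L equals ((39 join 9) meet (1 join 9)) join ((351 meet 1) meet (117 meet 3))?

39 ∨ 9 = 117
1 ∨ 9 = 9
117 ∧ 9 = 9
351 ∧ 1 = 1
117 ∧ 3 = 3
1 ∧ 3 = 1
9 ∨ 1 = 9

9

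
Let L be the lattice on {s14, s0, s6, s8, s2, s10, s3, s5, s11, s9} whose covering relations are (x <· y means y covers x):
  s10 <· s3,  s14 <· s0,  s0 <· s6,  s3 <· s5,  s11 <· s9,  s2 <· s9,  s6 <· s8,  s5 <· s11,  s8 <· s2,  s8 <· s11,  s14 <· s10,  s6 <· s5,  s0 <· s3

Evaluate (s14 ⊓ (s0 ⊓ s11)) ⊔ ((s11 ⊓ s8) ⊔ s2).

s2

s0 ∧ s11 = s0
s14 ∧ s0 = s14
s11 ∧ s8 = s8
s8 ∨ s2 = s2
s14 ∨ s2 = s2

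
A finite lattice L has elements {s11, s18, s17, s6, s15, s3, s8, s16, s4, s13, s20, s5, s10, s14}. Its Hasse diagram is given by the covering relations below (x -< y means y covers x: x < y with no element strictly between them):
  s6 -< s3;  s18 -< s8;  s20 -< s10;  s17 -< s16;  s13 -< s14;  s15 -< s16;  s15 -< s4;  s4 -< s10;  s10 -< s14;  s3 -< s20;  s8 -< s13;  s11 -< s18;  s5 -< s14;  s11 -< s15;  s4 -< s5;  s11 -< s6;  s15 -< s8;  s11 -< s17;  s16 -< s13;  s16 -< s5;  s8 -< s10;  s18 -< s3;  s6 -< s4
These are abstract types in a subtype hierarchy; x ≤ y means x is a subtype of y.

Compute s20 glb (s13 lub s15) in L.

s18

s13 ∨ s15 = s13
s20 ∧ s13 = s18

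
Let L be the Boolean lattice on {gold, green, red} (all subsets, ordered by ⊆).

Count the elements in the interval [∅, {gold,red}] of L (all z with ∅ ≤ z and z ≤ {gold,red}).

4

The interval [∅, {gold,red}] = {{gold,red}, {gold}, {red}, ∅}, which has 4 elements.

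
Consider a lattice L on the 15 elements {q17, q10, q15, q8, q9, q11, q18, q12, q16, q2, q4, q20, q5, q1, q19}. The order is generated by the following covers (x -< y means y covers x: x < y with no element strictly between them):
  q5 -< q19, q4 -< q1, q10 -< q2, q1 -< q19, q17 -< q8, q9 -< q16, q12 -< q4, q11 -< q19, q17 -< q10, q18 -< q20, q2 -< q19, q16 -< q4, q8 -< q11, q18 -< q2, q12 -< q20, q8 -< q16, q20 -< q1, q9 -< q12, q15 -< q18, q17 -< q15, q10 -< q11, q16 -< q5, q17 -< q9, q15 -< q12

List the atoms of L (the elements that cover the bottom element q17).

q10, q15, q8, q9

The atoms are exactly the elements that cover q17: q10, q15, q8, q9.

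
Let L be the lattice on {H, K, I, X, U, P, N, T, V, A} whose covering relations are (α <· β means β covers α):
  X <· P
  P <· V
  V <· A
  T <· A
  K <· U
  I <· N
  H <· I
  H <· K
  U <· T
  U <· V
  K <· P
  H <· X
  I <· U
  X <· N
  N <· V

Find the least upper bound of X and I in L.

N

Common upper bounds of {X, I}: A, N, V.
The least among these is N.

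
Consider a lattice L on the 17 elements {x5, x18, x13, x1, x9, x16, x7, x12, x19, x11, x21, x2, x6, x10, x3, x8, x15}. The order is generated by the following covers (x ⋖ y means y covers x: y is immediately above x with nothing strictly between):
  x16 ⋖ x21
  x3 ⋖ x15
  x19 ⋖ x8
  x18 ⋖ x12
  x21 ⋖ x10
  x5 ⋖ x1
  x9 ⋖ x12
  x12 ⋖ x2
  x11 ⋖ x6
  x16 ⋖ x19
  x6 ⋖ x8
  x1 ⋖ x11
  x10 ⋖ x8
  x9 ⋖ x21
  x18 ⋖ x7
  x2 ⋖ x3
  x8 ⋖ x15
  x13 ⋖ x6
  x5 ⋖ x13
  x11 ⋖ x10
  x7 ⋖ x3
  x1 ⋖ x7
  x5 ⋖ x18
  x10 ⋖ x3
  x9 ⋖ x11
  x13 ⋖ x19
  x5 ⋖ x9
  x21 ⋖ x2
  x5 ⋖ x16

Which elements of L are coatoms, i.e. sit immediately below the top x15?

x3, x8

The coatoms are exactly the elements covered by x15: x3, x8.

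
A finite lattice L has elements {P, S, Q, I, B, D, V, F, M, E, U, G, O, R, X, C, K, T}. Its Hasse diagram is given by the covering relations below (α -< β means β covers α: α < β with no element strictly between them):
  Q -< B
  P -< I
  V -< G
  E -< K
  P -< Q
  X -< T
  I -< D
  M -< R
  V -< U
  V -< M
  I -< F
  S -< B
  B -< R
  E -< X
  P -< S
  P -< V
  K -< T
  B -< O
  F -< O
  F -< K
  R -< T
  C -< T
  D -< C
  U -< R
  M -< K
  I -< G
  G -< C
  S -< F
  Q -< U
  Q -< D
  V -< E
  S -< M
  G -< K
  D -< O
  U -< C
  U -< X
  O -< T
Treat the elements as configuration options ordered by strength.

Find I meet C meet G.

I

Common lower bounds of {I, C, G}: I, P.
The greatest among these is I.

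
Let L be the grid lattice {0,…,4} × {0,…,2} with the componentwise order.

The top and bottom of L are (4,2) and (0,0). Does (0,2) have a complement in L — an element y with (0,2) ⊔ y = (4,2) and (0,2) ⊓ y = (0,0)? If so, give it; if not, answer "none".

(4,0)

Need y with (0,2) ∨ y = (4,2) and (0,2) ∧ y = (0,0).
Checking each element gives: (4,0).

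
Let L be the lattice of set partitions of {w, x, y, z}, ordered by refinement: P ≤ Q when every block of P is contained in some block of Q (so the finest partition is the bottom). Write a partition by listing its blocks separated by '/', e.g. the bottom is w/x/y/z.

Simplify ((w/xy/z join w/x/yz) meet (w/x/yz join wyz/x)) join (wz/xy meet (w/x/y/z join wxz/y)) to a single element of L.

wyz/x

w/xy/z ∨ w/x/yz = w/xyz
w/x/yz ∨ wyz/x = wyz/x
w/xyz ∧ wyz/x = w/x/yz
w/x/y/z ∨ wxz/y = wxz/y
wz/xy ∧ wxz/y = wz/x/y
w/x/yz ∨ wz/x/y = wyz/x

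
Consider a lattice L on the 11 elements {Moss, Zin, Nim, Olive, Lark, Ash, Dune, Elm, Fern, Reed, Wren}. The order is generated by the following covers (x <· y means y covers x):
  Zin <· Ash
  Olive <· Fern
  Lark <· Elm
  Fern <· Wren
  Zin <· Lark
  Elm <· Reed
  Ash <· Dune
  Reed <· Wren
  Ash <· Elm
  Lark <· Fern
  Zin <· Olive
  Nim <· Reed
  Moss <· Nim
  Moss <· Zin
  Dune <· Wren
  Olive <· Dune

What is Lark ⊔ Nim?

Reed

Common upper bounds of {Lark, Nim}: Reed, Wren.
The least among these is Reed.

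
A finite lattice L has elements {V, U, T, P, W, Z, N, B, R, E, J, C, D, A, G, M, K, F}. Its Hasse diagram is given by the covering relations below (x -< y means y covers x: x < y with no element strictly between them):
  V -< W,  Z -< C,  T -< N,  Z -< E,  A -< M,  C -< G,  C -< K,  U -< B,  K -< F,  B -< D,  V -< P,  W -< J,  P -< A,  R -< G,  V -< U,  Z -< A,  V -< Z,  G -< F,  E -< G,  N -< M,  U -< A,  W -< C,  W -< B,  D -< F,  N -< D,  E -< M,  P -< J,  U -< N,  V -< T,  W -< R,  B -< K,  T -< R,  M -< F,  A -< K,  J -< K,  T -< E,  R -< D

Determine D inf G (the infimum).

Common lower bounds of {D, G}: R, T, V, W.
The greatest among these is R.

R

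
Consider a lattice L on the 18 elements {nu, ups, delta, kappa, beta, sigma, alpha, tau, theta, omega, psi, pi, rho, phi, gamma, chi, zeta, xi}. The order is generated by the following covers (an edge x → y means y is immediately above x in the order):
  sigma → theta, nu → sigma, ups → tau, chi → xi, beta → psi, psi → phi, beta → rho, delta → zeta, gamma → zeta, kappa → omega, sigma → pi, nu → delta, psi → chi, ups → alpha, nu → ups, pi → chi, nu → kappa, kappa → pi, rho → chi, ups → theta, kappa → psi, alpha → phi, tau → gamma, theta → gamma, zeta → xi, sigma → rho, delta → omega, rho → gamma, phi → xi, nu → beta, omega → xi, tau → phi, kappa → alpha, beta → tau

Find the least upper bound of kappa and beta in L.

psi

Common upper bounds of {kappa, beta}: chi, phi, psi, xi.
The least among these is psi.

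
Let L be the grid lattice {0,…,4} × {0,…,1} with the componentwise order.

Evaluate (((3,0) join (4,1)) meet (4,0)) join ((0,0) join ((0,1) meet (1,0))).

(4,0)

(3,0) ∨ (4,1) = (4,1)
(4,1) ∧ (4,0) = (4,0)
(0,1) ∧ (1,0) = (0,0)
(0,0) ∨ (0,0) = (0,0)
(4,0) ∨ (0,0) = (4,0)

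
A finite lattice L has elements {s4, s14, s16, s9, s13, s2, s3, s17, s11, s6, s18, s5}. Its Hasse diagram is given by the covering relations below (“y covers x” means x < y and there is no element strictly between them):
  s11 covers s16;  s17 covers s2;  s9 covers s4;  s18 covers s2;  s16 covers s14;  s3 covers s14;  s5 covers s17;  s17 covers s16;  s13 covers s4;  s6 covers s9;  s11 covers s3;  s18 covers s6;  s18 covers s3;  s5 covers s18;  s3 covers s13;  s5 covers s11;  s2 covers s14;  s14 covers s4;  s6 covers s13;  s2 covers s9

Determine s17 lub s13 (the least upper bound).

s5

Common upper bounds of {s17, s13}: s5.
The least among these is s5.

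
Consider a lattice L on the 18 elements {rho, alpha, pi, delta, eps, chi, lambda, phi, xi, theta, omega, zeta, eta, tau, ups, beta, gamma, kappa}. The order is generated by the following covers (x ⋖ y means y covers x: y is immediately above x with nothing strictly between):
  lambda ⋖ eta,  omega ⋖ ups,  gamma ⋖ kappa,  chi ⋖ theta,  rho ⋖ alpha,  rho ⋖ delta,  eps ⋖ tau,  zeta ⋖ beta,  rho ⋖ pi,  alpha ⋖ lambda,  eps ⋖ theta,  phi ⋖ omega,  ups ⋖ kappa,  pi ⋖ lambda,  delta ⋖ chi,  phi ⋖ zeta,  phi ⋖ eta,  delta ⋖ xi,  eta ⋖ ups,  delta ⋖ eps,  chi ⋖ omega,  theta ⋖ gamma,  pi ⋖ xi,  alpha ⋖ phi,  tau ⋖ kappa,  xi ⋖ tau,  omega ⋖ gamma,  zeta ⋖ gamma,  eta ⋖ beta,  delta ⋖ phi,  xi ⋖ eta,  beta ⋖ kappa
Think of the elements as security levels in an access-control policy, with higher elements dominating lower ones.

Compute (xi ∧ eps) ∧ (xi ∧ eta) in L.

delta

xi ∧ eps = delta
xi ∧ eta = xi
delta ∧ xi = delta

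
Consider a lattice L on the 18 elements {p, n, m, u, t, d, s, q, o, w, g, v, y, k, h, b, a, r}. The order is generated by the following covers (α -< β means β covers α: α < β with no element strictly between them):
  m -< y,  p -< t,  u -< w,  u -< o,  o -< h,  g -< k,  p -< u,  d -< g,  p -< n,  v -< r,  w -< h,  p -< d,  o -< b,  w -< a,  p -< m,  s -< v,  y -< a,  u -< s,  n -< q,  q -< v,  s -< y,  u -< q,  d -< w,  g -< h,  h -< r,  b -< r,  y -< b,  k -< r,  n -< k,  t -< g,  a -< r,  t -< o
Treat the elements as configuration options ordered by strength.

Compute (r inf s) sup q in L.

r ∧ s = s
s ∨ q = v

v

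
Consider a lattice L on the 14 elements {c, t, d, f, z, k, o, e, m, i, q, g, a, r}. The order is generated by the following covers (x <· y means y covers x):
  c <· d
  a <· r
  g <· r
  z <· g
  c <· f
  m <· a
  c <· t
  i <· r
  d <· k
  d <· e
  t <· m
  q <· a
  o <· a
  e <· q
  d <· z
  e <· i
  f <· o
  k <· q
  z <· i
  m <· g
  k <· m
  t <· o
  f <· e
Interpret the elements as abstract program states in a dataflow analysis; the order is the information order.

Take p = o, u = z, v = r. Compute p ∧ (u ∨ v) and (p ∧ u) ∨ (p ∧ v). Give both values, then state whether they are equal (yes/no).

u ∨ v = r, so p ∧ (u ∨ v) = o ∧ r = o.
p ∧ u = c and p ∧ v = o, so (p ∧ u) ∨ (p ∧ v) = c ∨ o = o.
Equal: yes.

o; o; yes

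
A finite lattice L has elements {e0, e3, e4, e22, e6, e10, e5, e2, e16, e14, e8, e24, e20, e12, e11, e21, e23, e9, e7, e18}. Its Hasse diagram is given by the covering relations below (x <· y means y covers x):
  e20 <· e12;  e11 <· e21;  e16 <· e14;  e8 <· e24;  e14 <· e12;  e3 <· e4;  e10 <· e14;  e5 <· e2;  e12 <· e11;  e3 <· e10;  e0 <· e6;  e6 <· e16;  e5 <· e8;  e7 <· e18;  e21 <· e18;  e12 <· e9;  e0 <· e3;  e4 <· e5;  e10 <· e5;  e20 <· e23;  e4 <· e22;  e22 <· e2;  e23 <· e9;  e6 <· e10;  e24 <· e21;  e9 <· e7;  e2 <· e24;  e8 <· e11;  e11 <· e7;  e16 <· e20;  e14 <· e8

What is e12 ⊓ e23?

e20

Common lower bounds of {e12, e23}: e0, e16, e20, e6.
The greatest among these is e20.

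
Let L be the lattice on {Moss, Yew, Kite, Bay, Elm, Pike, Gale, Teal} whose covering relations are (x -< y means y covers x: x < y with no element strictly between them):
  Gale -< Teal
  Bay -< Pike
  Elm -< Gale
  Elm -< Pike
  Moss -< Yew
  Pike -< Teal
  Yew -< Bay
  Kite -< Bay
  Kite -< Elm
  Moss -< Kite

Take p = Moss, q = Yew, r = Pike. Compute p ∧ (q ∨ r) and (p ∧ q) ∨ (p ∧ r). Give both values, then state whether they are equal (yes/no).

q ∨ r = Pike, so p ∧ (q ∨ r) = Moss ∧ Pike = Moss.
p ∧ q = Moss and p ∧ r = Moss, so (p ∧ q) ∨ (p ∧ r) = Moss ∨ Moss = Moss.
Equal: yes.

Moss; Moss; yes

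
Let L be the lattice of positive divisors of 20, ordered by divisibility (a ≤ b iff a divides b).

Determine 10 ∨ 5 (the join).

10

In the divisibility order, the join is the least common multiple: lcm(10, 5) = 10.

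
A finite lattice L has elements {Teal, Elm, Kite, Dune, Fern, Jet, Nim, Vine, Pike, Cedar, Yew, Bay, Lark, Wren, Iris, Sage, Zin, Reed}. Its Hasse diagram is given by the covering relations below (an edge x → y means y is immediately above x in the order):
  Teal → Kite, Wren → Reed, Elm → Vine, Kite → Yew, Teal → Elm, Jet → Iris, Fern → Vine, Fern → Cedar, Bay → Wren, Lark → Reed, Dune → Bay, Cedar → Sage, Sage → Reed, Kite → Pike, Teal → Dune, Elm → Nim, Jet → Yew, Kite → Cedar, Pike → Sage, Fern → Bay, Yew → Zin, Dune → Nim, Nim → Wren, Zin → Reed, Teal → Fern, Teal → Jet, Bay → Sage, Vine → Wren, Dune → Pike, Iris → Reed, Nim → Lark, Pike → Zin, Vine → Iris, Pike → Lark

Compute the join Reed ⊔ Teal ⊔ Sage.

Common upper bounds of {Reed, Teal, Sage}: Reed.
The least among these is Reed.

Reed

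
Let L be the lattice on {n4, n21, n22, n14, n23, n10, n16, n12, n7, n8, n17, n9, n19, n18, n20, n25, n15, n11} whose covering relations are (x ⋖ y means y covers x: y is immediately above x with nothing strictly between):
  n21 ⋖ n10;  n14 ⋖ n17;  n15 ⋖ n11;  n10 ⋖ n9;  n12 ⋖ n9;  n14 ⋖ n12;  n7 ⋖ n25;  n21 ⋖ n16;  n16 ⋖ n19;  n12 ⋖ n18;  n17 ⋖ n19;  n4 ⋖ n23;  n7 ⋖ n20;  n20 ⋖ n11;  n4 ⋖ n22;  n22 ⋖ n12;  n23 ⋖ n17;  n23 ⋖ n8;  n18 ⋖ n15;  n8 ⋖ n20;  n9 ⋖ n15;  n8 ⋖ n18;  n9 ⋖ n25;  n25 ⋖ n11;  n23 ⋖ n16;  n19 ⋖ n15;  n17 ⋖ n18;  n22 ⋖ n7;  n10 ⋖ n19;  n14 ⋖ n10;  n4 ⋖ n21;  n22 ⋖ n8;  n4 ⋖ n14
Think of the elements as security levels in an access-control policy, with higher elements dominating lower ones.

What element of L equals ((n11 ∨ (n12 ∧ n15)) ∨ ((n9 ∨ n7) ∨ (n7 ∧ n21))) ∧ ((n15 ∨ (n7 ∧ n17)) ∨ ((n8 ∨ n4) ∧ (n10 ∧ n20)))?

n12 ∧ n15 = n12
n11 ∨ n12 = n11
n9 ∨ n7 = n25
n7 ∧ n21 = n4
n25 ∨ n4 = n25
n11 ∨ n25 = n11
n7 ∧ n17 = n4
n15 ∨ n4 = n15
n8 ∨ n4 = n8
n10 ∧ n20 = n4
n8 ∧ n4 = n4
n15 ∨ n4 = n15
n11 ∧ n15 = n15

n15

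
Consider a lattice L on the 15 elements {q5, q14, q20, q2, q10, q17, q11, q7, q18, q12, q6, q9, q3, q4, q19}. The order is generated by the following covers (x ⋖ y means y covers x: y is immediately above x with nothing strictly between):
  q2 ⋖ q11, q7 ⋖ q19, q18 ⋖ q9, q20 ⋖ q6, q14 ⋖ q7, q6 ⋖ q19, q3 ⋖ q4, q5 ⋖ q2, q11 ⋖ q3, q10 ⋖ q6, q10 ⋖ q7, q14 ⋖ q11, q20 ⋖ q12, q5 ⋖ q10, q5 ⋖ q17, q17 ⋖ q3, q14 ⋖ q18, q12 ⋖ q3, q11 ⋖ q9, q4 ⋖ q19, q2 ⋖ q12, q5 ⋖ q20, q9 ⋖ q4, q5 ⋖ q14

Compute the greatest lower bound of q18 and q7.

Common lower bounds of {q18, q7}: q14, q5.
The greatest among these is q14.

q14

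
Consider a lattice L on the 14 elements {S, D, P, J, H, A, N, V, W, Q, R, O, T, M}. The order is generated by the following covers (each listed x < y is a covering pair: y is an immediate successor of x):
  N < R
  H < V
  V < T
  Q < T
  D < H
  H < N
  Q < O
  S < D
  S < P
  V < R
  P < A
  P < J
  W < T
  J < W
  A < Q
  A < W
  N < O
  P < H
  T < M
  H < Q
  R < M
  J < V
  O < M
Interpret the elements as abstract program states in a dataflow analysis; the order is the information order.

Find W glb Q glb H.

Common lower bounds of {W, Q, H}: P, S.
The greatest among these is P.

P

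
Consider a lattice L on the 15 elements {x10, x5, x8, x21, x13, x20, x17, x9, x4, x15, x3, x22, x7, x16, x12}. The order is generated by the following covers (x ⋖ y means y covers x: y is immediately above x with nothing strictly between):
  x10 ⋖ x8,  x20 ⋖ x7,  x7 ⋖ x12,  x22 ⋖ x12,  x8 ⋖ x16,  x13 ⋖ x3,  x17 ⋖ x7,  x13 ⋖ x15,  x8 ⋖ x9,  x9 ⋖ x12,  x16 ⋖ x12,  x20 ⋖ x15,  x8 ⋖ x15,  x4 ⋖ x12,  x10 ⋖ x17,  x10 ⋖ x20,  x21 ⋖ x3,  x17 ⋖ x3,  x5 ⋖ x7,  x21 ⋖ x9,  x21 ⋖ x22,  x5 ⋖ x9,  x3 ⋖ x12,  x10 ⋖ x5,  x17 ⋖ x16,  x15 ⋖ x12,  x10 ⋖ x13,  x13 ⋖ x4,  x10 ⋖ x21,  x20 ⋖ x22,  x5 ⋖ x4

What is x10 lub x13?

Common upper bounds of {x10, x13}: x12, x13, x15, x3, x4.
The least among these is x13.

x13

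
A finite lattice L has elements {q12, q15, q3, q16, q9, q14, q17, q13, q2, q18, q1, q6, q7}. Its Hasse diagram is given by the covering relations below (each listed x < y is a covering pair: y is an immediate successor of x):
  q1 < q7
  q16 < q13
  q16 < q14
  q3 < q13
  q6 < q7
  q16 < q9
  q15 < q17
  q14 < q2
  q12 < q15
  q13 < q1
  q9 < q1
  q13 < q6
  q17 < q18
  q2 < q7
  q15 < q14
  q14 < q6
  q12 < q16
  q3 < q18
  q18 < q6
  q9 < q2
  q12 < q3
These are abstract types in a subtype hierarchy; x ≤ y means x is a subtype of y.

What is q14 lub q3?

Common upper bounds of {q14, q3}: q6, q7.
The least among these is q6.

q6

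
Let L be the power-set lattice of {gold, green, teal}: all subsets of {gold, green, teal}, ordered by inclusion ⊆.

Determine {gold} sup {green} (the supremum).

{gold,green}

Common upper bounds of {{gold}, {green}}: {gold,green,teal}, {gold,green}.
The least among these is {gold,green}.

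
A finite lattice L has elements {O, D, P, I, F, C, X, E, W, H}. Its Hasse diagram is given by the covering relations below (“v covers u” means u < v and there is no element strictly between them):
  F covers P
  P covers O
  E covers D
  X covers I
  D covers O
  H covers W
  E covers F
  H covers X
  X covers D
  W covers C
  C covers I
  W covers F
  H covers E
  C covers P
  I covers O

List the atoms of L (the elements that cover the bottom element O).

D, I, P

The atoms are exactly the elements that cover O: D, I, P.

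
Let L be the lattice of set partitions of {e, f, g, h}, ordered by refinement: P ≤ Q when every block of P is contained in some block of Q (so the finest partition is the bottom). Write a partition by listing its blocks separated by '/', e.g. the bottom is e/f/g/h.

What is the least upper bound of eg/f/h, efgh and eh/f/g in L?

efgh

The join of eg/f/h, efgh, eh/f/g merges any blocks that overlap across the partitions, giving efgh.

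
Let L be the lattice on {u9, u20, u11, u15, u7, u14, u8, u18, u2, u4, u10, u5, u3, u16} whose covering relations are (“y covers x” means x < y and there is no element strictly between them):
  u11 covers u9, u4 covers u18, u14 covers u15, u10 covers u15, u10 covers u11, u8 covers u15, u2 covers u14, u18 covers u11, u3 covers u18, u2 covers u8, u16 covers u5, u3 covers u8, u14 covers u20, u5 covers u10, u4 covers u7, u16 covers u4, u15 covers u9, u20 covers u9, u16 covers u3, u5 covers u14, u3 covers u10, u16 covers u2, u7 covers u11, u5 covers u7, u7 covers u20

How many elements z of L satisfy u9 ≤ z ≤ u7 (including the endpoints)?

The interval [u9, u7] = {u11, u20, u7, u9}, which has 4 elements.

4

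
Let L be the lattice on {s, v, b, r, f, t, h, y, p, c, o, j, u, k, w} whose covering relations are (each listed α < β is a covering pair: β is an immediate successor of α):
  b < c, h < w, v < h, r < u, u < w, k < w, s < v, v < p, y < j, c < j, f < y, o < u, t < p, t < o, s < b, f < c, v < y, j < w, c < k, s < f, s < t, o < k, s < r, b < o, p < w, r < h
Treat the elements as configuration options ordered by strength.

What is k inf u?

o

Common lower bounds of {k, u}: b, o, s, t.
The greatest among these is o.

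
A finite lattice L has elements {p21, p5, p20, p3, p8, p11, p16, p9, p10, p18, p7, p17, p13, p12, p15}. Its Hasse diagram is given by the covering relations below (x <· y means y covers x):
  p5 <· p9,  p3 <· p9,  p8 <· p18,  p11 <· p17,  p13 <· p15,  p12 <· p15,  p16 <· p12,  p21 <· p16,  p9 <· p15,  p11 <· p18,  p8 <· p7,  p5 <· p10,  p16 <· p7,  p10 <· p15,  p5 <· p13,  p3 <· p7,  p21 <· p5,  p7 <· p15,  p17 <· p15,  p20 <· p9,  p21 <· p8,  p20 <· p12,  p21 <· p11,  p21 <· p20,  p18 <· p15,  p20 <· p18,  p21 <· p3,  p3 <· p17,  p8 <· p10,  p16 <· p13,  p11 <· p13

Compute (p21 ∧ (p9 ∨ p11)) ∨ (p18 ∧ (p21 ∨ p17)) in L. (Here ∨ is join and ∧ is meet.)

p9 ∨ p11 = p15
p21 ∧ p15 = p21
p21 ∨ p17 = p17
p18 ∧ p17 = p11
p21 ∨ p11 = p11

p11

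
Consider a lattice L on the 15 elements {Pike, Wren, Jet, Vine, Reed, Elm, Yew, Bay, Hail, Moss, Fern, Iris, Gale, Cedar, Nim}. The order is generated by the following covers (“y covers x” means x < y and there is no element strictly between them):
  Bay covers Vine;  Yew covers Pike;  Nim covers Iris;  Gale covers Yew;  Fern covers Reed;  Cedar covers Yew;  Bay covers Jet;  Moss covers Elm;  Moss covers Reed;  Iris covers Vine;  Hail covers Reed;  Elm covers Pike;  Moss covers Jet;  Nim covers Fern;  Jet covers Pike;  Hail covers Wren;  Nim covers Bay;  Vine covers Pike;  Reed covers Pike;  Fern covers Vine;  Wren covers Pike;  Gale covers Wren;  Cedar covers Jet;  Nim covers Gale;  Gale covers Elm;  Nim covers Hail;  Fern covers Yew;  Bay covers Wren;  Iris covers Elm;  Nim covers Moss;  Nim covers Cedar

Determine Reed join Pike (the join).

Common upper bounds of {Reed, Pike}: Fern, Hail, Moss, Nim, Reed.
The least among these is Reed.

Reed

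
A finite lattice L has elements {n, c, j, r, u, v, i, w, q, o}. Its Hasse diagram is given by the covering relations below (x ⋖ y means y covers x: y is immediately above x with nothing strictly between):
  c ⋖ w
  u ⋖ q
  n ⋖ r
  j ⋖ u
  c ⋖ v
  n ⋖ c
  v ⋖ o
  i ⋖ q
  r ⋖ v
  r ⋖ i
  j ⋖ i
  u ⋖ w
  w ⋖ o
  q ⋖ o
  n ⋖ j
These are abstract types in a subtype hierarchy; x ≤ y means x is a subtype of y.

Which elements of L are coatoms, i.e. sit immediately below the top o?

The coatoms are exactly the elements covered by o: q, v, w.

q, v, w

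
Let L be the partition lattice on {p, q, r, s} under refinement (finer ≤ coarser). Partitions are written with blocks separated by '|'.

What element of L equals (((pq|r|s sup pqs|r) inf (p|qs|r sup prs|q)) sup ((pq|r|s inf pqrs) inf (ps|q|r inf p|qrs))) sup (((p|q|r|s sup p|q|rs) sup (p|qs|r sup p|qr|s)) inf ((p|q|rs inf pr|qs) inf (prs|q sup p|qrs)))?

pqs|r

pq|r|s ∨ pqs|r = pqs|r
p|qs|r ∨ prs|q = pqrs
pqs|r ∧ pqrs = pqs|r
pq|r|s ∧ pqrs = pq|r|s
ps|q|r ∧ p|qrs = p|q|r|s
pq|r|s ∧ p|q|r|s = p|q|r|s
pqs|r ∨ p|q|r|s = pqs|r
p|q|r|s ∨ p|q|rs = p|q|rs
p|qs|r ∨ p|qr|s = p|qrs
p|q|rs ∨ p|qrs = p|qrs
p|q|rs ∧ pr|qs = p|q|r|s
prs|q ∨ p|qrs = pqrs
p|q|r|s ∧ pqrs = p|q|r|s
p|qrs ∧ p|q|r|s = p|q|r|s
pqs|r ∨ p|q|r|s = pqs|r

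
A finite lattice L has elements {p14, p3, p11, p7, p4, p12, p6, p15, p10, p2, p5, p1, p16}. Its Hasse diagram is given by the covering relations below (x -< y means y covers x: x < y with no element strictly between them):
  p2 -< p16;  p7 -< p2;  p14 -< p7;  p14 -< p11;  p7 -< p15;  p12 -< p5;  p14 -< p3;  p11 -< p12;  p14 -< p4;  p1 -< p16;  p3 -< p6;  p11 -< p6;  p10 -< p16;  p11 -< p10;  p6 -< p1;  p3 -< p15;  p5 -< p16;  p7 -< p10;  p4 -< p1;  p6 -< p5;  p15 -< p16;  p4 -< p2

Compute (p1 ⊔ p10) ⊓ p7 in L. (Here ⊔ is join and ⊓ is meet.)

p1 ∨ p10 = p16
p16 ∧ p7 = p7

p7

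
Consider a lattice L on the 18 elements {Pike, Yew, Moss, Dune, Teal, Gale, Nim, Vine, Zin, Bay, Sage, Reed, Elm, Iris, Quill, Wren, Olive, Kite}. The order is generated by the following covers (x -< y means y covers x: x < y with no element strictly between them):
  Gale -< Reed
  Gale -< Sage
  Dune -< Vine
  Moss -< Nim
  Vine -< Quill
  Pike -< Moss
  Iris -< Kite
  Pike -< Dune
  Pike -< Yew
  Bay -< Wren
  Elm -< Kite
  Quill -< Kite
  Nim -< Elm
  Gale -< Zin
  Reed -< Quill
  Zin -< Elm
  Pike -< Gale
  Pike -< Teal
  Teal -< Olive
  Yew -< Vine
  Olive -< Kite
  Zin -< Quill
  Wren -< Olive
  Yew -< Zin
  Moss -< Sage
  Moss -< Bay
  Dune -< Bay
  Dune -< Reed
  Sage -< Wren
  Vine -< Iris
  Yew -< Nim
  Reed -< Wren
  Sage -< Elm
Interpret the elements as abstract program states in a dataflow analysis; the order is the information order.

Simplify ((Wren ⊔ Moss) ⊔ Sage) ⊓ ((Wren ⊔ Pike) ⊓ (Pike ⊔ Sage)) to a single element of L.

Sage

Wren ∨ Moss = Wren
Wren ∨ Sage = Wren
Wren ∨ Pike = Wren
Pike ∨ Sage = Sage
Wren ∧ Sage = Sage
Wren ∧ Sage = Sage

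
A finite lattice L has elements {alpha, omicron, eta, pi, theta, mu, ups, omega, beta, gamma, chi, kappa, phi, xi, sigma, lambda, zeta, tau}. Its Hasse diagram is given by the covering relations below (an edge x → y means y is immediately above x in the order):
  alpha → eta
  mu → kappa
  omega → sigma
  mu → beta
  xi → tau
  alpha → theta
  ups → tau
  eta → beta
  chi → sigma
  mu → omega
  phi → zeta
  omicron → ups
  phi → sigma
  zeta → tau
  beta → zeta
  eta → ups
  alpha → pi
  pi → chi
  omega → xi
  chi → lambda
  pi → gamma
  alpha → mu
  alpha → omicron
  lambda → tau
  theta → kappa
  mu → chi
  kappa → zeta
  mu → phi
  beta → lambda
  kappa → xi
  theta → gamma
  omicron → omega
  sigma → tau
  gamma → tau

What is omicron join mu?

Common upper bounds of {omicron, mu}: omega, sigma, tau, xi.
The least among these is omega.

omega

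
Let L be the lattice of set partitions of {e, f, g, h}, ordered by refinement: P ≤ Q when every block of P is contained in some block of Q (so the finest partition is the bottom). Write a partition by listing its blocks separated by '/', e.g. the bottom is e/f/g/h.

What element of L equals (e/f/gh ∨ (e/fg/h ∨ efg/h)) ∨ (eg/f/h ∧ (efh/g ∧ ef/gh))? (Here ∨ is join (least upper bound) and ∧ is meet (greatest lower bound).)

e/fg/h ∨ efg/h = efg/h
e/f/gh ∨ efg/h = efgh
efh/g ∧ ef/gh = ef/g/h
eg/f/h ∧ ef/g/h = e/f/g/h
efgh ∨ e/f/g/h = efgh

efgh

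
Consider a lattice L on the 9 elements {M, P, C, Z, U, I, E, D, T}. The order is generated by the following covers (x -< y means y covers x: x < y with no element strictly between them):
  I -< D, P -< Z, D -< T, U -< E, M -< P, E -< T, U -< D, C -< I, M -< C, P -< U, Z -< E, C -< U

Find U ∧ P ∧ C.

Common lower bounds of {U, P, C}: M.
The greatest among these is M.

M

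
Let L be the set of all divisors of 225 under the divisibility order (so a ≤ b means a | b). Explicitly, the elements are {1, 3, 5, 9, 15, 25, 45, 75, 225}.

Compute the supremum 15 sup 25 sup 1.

Common upper bounds of {15, 25, 1}: 225, 75.
The least among these is 75.

75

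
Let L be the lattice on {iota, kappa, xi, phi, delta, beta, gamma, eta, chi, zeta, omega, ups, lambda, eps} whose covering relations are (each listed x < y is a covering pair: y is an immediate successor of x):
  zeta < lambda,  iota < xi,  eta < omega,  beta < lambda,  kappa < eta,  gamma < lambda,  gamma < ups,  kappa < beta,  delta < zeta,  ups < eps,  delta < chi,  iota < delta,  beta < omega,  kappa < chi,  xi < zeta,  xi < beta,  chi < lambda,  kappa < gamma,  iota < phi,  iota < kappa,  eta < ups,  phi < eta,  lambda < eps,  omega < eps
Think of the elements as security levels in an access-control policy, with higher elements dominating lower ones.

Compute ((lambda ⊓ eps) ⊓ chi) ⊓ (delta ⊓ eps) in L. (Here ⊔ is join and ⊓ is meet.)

delta

lambda ∧ eps = lambda
lambda ∧ chi = chi
delta ∧ eps = delta
chi ∧ delta = delta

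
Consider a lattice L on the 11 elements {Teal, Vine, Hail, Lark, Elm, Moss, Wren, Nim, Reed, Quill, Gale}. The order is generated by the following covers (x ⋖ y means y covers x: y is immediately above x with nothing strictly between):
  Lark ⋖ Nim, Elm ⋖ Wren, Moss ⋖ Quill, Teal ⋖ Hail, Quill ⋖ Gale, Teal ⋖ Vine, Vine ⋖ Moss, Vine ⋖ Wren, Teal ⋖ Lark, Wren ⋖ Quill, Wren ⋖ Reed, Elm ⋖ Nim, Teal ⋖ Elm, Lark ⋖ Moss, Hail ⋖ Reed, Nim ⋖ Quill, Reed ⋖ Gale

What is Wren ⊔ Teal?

Common upper bounds of {Wren, Teal}: Gale, Quill, Reed, Wren.
The least among these is Wren.

Wren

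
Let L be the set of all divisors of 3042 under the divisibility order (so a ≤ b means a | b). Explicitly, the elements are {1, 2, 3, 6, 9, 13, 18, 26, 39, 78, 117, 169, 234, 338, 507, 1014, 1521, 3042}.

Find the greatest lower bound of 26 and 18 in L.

Common lower bounds of {26, 18}: 1, 2.
The greatest among these is 2.

2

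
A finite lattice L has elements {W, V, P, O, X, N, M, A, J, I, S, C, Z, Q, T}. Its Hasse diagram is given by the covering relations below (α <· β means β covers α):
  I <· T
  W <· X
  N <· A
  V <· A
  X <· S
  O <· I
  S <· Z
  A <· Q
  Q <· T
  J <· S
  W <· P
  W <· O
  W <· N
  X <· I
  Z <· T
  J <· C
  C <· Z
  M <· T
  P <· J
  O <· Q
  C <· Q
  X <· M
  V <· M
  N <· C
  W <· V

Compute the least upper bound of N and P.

Common upper bounds of {N, P}: C, Q, T, Z.
The least among these is C.

C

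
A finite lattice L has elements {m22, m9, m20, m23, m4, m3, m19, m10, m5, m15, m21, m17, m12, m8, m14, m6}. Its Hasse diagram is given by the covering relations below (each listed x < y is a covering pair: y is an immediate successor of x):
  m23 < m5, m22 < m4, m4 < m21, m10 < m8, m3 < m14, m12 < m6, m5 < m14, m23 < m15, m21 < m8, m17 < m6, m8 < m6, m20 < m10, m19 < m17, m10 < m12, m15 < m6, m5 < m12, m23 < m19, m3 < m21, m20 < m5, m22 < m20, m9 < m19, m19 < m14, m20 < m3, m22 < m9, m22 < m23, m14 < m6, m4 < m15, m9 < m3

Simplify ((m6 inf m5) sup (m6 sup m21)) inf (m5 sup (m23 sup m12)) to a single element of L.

m12

m6 ∧ m5 = m5
m6 ∨ m21 = m6
m5 ∨ m6 = m6
m23 ∨ m12 = m12
m5 ∨ m12 = m12
m6 ∧ m12 = m12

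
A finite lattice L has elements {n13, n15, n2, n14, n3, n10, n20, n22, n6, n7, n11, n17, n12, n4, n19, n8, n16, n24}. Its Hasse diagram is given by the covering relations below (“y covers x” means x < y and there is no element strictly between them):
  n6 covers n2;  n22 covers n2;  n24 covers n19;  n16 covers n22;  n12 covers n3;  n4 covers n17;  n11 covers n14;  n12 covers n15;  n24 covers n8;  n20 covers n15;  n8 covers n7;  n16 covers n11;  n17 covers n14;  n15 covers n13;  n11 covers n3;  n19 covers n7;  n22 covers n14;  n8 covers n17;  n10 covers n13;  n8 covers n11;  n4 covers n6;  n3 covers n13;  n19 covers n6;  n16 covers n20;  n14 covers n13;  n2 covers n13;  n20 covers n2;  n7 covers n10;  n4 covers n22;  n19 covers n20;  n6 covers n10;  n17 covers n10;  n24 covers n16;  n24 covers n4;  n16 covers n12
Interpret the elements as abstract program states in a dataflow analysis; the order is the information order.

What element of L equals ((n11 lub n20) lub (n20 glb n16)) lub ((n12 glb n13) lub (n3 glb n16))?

n11 ∨ n20 = n16
n20 ∧ n16 = n20
n16 ∨ n20 = n16
n12 ∧ n13 = n13
n3 ∧ n16 = n3
n13 ∨ n3 = n3
n16 ∨ n3 = n16

n16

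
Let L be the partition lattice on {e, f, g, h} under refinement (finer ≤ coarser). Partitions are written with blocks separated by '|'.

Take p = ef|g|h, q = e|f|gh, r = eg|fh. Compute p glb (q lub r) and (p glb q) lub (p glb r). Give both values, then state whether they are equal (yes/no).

ef|g|h; e|f|g|h; no

q lub r = efgh, so p glb (q lub r) = ef|g|h glb efgh = ef|g|h.
p glb q = e|f|g|h and p glb r = e|f|g|h, so (p glb q) lub (p glb r) = e|f|g|h lub e|f|g|h = e|f|g|h.
Equal: no.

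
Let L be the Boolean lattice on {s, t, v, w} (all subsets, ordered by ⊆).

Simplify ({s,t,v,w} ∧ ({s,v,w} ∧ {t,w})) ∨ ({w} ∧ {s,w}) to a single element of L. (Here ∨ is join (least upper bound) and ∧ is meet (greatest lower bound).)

{w}

{s,v,w} ∧ {t,w} = {w}
{s,t,v,w} ∧ {w} = {w}
{w} ∧ {s,w} = {w}
{w} ∨ {w} = {w}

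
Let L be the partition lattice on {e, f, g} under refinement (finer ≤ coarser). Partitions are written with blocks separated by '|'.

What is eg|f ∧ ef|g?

The meet (common refinement) of eg|f and ef|g intersects blocks pairwise, giving e|f|g.

e|f|g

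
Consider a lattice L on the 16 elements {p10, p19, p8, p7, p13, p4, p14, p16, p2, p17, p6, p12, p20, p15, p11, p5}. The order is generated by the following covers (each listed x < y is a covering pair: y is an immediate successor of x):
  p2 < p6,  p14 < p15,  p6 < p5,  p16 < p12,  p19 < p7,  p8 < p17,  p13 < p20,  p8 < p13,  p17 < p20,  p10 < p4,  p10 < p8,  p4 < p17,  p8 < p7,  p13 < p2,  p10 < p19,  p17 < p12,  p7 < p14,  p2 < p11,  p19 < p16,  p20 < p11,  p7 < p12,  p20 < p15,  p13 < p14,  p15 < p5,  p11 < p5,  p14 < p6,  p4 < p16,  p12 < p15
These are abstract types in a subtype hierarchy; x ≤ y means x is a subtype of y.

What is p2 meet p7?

p8

Common lower bounds of {p2, p7}: p10, p8.
The greatest among these is p8.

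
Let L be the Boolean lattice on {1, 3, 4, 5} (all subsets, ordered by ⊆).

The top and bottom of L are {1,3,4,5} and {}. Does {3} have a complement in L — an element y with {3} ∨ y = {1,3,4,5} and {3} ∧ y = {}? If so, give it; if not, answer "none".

{1,4,5}

Need y with {3} ∨ y = {1,3,4,5} and {3} ∧ y = {}.
Checking each element gives: {1,4,5}.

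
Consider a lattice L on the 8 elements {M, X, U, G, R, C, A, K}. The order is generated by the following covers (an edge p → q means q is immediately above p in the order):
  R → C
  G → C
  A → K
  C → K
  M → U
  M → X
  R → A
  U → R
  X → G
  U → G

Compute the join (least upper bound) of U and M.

U

Common upper bounds of {U, M}: A, C, G, K, R, U.
The least among these is U.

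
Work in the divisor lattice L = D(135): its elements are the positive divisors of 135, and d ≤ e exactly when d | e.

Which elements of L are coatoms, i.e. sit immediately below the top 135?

27, 45

The coatoms are exactly the elements covered by 135: 27, 45.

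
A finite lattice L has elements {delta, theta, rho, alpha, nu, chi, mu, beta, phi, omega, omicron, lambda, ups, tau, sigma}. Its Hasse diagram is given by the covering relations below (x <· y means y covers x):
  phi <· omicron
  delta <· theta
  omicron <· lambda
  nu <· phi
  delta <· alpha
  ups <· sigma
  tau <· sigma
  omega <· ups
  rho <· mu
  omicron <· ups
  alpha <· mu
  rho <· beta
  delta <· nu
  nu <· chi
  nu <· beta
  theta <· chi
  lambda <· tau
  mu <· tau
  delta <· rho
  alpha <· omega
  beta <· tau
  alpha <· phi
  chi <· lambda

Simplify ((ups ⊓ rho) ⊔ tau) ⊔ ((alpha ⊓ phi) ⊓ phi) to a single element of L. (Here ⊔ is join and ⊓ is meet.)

ups ∧ rho = delta
delta ∨ tau = tau
alpha ∧ phi = alpha
alpha ∧ phi = alpha
tau ∨ alpha = tau

tau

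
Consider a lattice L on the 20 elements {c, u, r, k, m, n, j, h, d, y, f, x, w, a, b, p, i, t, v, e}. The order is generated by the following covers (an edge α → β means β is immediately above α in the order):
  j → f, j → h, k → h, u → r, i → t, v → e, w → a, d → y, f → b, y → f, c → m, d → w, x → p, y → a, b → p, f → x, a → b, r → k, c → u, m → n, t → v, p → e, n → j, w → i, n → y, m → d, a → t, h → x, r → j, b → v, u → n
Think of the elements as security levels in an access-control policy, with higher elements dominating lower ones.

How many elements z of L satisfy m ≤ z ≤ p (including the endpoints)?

The interval [m, p] = {a, b, d, f, h, j, m, n, p, w, x, y}, which has 12 elements.

12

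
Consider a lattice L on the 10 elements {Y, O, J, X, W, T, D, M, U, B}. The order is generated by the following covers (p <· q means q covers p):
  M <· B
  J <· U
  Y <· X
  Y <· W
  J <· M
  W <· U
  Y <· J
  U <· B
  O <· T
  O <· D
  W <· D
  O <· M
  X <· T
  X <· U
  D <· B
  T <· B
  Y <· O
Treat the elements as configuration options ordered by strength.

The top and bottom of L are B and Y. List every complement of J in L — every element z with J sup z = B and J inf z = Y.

Need z with J ∨ z = B and J ∧ z = Y.
Checking each element gives: D, T.

D, T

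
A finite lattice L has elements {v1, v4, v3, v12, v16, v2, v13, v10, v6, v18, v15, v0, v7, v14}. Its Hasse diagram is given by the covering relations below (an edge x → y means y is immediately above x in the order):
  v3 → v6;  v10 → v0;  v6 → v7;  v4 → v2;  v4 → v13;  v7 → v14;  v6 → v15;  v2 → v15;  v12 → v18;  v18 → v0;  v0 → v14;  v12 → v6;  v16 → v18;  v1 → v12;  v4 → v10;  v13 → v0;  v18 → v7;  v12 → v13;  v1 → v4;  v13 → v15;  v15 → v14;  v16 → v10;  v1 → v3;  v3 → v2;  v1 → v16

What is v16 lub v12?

v18

Common upper bounds of {v16, v12}: v0, v14, v18, v7.
The least among these is v18.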